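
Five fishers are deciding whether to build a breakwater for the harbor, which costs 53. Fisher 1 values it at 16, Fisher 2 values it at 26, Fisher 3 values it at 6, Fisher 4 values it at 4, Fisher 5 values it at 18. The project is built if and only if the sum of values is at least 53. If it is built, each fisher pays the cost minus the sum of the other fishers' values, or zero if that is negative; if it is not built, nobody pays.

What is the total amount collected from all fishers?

10

Total value 70 ≥ cost 53, so it is built.
Fisher 1: others sum to 54; max(0, 53 - 54) = 0.
Fisher 2: others sum to 44; max(0, 53 - 44) = 9.
Fisher 3: others sum to 64; max(0, 53 - 64) = 0.
Fisher 4: others sum to 66; max(0, 53 - 66) = 0.
Fisher 5: others sum to 52; max(0, 53 - 52) = 1.
Total collected = 0 + 9 + 0 + 0 + 1 = 10.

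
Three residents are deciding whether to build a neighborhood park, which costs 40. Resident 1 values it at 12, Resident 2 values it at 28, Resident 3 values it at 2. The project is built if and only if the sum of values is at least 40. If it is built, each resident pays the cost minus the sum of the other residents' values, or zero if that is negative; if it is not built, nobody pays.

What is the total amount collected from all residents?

Total value 42 ≥ cost 40, so it is built.
Resident 1: others sum to 30; max(0, 40 - 30) = 10.
Resident 2: others sum to 14; max(0, 40 - 14) = 26.
Resident 3: others sum to 40; max(0, 40 - 40) = 0.
Total collected = 10 + 26 + 0 = 36.

36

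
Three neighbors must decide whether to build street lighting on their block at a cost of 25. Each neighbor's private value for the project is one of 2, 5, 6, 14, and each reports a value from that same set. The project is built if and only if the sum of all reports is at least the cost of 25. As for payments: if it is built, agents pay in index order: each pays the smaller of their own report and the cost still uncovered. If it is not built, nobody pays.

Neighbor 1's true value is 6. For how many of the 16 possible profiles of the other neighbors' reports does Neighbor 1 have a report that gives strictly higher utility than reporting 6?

3

Others report (6, 14): truth gives 0; report 5 gives 1 > 0. Violating.
Others report (14, 6): truth gives 0; report 5 gives 1 > 0. Violating.
Others report (14, 14): truth gives 0; report 2 gives 4 > 0. Violating.
Others report (2, 2): truth gives 0; no alternative beats it.
Others report (2, 5): truth gives 0; no alternative beats it.
(Checking all 16 profiles: 3 have a profitable deviation, 13 do not.)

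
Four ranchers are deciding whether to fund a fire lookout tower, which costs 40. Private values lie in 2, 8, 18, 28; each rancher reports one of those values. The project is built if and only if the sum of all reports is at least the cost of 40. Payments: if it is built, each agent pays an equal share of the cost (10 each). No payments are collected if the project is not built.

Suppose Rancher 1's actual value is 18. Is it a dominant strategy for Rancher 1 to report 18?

No

Consider the case where Rancher 2 reports 2, Rancher 3 reports 2 and Rancher 4 reports 8.
Truthful report 18: project not built, utility 0.
Report 28 instead: project built, pays 10, utility 18 - 10 = 8.
Since 8 > 0, reporting 28 is strictly better here, so truthful reporting is not dominant.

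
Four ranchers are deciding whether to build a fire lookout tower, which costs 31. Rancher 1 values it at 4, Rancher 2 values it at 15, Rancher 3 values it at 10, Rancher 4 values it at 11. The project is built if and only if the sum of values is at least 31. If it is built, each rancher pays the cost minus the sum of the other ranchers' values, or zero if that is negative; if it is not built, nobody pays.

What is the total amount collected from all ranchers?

9

Total value 40 ≥ cost 31, so it is built.
Rancher 1: others sum to 36; max(0, 31 - 36) = 0.
Rancher 2: others sum to 25; max(0, 31 - 25) = 6.
Rancher 3: others sum to 30; max(0, 31 - 30) = 1.
Rancher 4: others sum to 29; max(0, 31 - 29) = 2.
Total collected = 0 + 6 + 1 + 2 = 9.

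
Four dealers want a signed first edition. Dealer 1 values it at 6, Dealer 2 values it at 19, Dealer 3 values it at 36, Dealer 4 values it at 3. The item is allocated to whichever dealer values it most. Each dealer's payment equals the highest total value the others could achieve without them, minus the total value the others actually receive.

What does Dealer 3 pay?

19

Dealer 3 has the highest value and receives the item.
Without Dealer 3, the item would go to the next-highest value, 19, so the others could achieve 19.
With Dealer 3 present and winning, the others receive nothing, so their total is 0.
Payment = 19 - 0 = 19.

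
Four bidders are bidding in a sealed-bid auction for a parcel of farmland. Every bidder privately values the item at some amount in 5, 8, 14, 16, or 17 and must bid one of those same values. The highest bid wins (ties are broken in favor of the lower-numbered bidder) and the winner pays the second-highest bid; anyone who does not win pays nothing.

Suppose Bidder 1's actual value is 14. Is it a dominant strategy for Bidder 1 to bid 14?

Check each profile of the others' bids and compare truth against every alternative bid.
Others bid (5, 5, 5): truth gives 9, best alternative gives 9.
Others bid (5, 5, 8): truth gives 6, best alternative gives 6.
Others bid (5, 8, 5): truth gives 6, best alternative gives 6.
Others bid (5, 8, 8): truth gives 6, best alternative gives 6.
Others bid (8, 5, 5): truth gives 6, best alternative gives 6.
Others bid (8, 5, 8): truth gives 6, best alternative gives 6.
(Remaining 119 profiles checked similarly; truth is weakly best in each.)
In every case the truthful bid is at least as good as any alternative, so it is a dominant strategy.

Yes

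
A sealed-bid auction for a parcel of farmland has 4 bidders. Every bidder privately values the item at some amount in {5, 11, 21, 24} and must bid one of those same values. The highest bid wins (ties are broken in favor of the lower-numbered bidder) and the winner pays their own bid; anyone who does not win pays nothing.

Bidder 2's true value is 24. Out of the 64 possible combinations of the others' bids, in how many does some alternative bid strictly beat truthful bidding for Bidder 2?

Others bid (5, 5, 5): truth gives 0; bid 11 gives 13 > 0. Violating.
Others bid (5, 5, 11): truth gives 0; bid 11 gives 13 > 0. Violating.
Others bid (5, 5, 21): truth gives 0; bid 21 gives 3 > 0. Violating.
Others bid (5, 11, 5): truth gives 0; bid 11 gives 13 > 0. Violating.
Others bid (5, 5, 24): truth gives 0; no alternative beats it.
Others bid (5, 11, 24): truth gives 0; no alternative beats it.
(Checking all 64 profiles: 18 have a profitable deviation, 46 do not.)

18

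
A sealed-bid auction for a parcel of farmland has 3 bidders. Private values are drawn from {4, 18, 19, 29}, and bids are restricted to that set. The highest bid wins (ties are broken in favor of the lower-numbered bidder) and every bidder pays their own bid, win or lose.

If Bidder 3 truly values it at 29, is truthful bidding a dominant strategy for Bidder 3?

No

Consider the case where Bidder 1 bids 4 and Bidder 2 bids 4.
Truthful bid 29: wins, pays 29, utility 29 - 29 = 0.
Bid 18 instead: wins, pays 18, utility 29 - 18 = 11.
Since 11 > 0, bidding 18 is strictly better here, so truthful bidding is not dominant.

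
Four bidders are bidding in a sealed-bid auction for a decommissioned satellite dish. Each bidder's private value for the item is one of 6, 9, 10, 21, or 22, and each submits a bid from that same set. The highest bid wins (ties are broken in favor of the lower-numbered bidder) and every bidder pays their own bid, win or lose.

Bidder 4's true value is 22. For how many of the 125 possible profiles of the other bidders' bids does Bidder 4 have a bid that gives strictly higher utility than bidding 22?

Others bid (6, 6, 6): truth gives 0; bid 9 gives 13 > 0. Violating.
Others bid (6, 6, 9): truth gives 0; bid 10 gives 12 > 0. Violating.
Others bid (6, 6, 10): truth gives 0; bid 21 gives 1 > 0. Violating.
Others bid (6, 6, 22): truth gives -22; bid 6 gives -6 > -22. Violating.
Others bid (6, 6, 21): truth gives 0; no alternative beats it.
Others bid (6, 9, 21): truth gives 0; no alternative beats it.
(Checking all 125 profiles: 88 have a profitable deviation, 37 do not.)

88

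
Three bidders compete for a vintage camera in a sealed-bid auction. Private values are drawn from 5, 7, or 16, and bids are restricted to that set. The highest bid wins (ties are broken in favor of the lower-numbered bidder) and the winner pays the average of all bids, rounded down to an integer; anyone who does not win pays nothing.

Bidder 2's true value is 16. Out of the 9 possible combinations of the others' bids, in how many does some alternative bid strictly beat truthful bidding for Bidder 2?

2

Others bid (5, 5): truth gives 8; bid 7 gives 11 > 8. Violating.
Others bid (5, 7): truth gives 7; bid 7 gives 10 > 7. Violating.
Others bid (5, 16): truth gives 4; no alternative beats it.
Others bid (7, 5): truth gives 7; no alternative beats it.
(Checking all 9 profiles: 2 have a profitable deviation, 7 do not.)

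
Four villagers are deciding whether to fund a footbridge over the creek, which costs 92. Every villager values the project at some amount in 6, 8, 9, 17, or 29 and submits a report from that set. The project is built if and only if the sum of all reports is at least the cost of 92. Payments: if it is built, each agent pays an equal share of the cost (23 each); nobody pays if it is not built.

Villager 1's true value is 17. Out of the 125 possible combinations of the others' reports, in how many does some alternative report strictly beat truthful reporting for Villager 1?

Others report (17, 29, 29): truth gives -6; report 6 gives 0 > -6. Violating.
Others report (29, 17, 29): truth gives -6; report 6 gives 0 > -6. Violating.
Others report (29, 29, 17): truth gives -6; report 6 gives 0 > -6. Violating.
Others report (6, 6, 6): truth gives 0; no alternative beats it.
Others report (6, 6, 8): truth gives 0; no alternative beats it.
(Checking all 125 profiles: 3 have a profitable deviation, 122 do not.)

3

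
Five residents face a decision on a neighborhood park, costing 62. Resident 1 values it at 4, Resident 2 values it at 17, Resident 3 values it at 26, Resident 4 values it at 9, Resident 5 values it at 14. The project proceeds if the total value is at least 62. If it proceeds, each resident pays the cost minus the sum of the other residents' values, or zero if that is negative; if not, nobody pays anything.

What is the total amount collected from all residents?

Total value 70 ≥ cost 62, so it is built.
Resident 1: others sum to 66; max(0, 62 - 66) = 0.
Resident 2: others sum to 53; max(0, 62 - 53) = 9.
Resident 3: others sum to 44; max(0, 62 - 44) = 18.
Resident 4: others sum to 61; max(0, 62 - 61) = 1.
Resident 5: others sum to 56; max(0, 62 - 56) = 6.
Total collected = 0 + 9 + 18 + 1 + 6 = 34.

34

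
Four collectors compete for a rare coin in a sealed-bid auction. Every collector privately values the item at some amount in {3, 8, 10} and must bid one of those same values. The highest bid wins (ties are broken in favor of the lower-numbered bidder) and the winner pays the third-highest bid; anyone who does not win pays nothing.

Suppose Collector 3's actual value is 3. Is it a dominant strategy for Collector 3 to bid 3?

Check each profile of the others' bids and compare truth against every alternative bid.
Others bid (3, 3, 3): truth gives 0, best alternative gives 0.
Others bid (3, 3, 8): truth gives 0, best alternative gives 0.
Others bid (3, 3, 10): truth gives 0, best alternative gives 0.
Others bid (3, 8, 3): truth gives 0, best alternative gives 0.
Others bid (3, 8, 8): truth gives 0, best alternative gives 0.
Others bid (3, 8, 10): truth gives 0, best alternative gives 0.
(Remaining 21 profiles checked similarly; truth is weakly best in each.)
In every case the truthful bid is at least as good as any alternative, so it is a dominant strategy.

Yes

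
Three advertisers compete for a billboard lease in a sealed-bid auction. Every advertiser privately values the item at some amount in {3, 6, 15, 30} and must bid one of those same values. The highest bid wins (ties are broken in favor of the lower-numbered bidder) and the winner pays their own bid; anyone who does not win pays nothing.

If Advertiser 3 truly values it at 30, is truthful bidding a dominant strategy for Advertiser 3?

Consider the case where Advertiser 1 bids 3 and Advertiser 2 bids 3.
Truthful bid 30: wins, pays 30, utility 30 - 30 = 0.
Bid 6 instead: wins, pays 6, utility 30 - 6 = 24.
Since 24 > 0, bidding 6 is strictly better here, so truthful bidding is not dominant.

No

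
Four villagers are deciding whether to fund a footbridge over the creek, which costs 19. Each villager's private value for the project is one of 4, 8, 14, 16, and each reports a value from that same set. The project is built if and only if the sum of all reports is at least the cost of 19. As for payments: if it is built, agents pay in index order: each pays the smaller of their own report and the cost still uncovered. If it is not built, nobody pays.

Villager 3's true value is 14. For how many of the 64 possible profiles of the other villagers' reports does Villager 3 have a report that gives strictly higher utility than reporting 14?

12

Others report (4, 4, 4): truth gives 3; report 8 gives 6 > 3. Violating.
Others report (4, 4, 8): truth gives 3; report 4 gives 10 > 3. Violating.
Others report (4, 4, 14): truth gives 3; report 4 gives 10 > 3. Violating.
Others report (4, 4, 16): truth gives 3; report 4 gives 10 > 3. Violating.
Others report (4, 14, 4): truth gives 13; no alternative beats it.
Others report (4, 14, 8): truth gives 13; no alternative beats it.
(Checking all 64 profiles: 12 have a profitable deviation, 52 do not.)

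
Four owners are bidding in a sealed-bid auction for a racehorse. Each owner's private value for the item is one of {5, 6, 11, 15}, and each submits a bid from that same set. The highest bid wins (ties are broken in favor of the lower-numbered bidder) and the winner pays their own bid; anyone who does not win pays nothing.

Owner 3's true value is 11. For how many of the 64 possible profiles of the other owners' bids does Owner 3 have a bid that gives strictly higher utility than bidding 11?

2

Others bid (5, 5, 5): truth gives 0; bid 6 gives 5 > 0. Violating.
Others bid (5, 5, 6): truth gives 0; bid 6 gives 5 > 0. Violating.
Others bid (5, 5, 11): truth gives 0; no alternative beats it.
Others bid (5, 5, 15): truth gives 0; no alternative beats it.
(Checking all 64 profiles: 2 have a profitable deviation, 62 do not.)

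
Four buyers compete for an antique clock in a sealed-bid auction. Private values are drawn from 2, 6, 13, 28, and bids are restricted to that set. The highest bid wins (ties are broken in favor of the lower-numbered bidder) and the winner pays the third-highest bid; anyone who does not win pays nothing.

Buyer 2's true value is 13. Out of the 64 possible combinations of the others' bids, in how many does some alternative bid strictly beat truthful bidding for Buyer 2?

Others bid (2, 2, 28): truth gives 0; bid 28 gives 11 > 0. Violating.
Others bid (2, 6, 28): truth gives 0; bid 28 gives 7 > 0. Violating.
Others bid (2, 28, 2): truth gives 0; bid 28 gives 11 > 0. Violating.
Others bid (2, 28, 6): truth gives 0; bid 28 gives 7 > 0. Violating.
Others bid (2, 2, 2): truth gives 11; no alternative beats it.
Others bid (2, 2, 6): truth gives 11; no alternative beats it.
(Checking all 64 profiles: 12 have a profitable deviation, 52 do not.)

12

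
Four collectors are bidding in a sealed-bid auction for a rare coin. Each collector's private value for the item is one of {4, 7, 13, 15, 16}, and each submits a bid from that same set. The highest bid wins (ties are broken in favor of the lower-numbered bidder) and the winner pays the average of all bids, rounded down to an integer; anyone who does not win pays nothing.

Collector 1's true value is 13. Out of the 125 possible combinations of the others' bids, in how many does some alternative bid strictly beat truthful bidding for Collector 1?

Others bid (4, 4, 4): truth gives 7; bid 4 gives 9 > 7. Violating.
Others bid (4, 4, 7): truth gives 6; bid 7 gives 8 > 6. Violating.
Others bid (4, 4, 15): truth gives 0; bid 15 gives 4 > 0. Violating.
Others bid (4, 4, 16): truth gives 0; bid 16 gives 3 > 0. Violating.
Others bid (4, 4, 13): truth gives 5; no alternative beats it.
Others bid (4, 7, 13): truth gives 4; no alternative beats it.
(Checking all 125 profiles: 59 have a profitable deviation, 66 do not.)

59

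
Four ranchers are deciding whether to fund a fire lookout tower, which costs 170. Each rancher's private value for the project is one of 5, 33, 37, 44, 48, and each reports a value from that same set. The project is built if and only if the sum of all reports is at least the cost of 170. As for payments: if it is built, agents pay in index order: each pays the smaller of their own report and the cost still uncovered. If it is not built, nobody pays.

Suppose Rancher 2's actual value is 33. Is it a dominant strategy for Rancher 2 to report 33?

Yes

Check each profile of the others' reports and compare truth against every alternative report.
Others report (5, 5, 5): truth gives 0, best alternative gives 0.
Others report (5, 5, 33): truth gives 0, best alternative gives 0.
Others report (5, 5, 37): truth gives 0, best alternative gives 0.
Others report (5, 5, 44): truth gives 0, best alternative gives 0.
Others report (5, 5, 48): truth gives 0, best alternative gives 0.
Others report (5, 33, 5): truth gives 0, best alternative gives 0.
(Remaining 119 profiles checked similarly; truth is weakly best in each.)
In every case the truthful report is at least as good as any alternative, so it is a dominant strategy.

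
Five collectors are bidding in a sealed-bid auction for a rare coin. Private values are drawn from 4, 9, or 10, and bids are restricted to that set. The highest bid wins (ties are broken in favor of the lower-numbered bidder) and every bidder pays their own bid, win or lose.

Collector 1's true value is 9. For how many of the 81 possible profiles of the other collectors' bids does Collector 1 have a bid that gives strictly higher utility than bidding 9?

66

Others bid (4, 4, 4, 4): truth gives 0; bid 4 gives 5 > 0. Violating.
Others bid (4, 4, 4, 10): truth gives -9; bid 10 gives -1 > -9. Violating.
Others bid (4, 4, 9, 10): truth gives -9; bid 10 gives -1 > -9. Violating.
Others bid (4, 4, 10, 4): truth gives -9; bid 10 gives -1 > -9. Violating.
Others bid (4, 4, 4, 9): truth gives 0; no alternative beats it.
Others bid (4, 4, 9, 4): truth gives 0; no alternative beats it.
(Checking all 81 profiles: 66 have a profitable deviation, 15 do not.)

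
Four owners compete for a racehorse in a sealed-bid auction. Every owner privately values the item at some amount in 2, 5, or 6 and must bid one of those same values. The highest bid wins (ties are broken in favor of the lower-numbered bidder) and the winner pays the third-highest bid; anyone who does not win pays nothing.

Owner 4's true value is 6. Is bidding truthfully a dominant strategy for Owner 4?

Check each profile of the others' bids and compare truth against every alternative bid.
Others bid (2, 2, 5): truth gives 4, best alternative gives 0.
Others bid (2, 5, 2): truth gives 4, best alternative gives 0.
Others bid (5, 2, 2): truth gives 4, best alternative gives 0.
Others bid (2, 5, 5): truth gives 1, best alternative gives 0.
Others bid (5, 2, 5): truth gives 1, best alternative gives 0.
Others bid (5, 5, 2): truth gives 1, best alternative gives 0.
(Remaining 21 profiles checked similarly; truth is weakly best in each.)
In every case the truthful bid is at least as good as any alternative, so it is a dominant strategy.

Yes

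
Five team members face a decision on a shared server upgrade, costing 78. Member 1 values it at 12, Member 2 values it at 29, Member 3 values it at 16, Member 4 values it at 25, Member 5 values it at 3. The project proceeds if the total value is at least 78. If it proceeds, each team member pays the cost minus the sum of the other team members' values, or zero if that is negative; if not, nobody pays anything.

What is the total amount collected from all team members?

54

Total value 85 ≥ cost 78, so it is built.
Member 1: others sum to 73; max(0, 78 - 73) = 5.
Member 2: others sum to 56; max(0, 78 - 56) = 22.
Member 3: others sum to 69; max(0, 78 - 69) = 9.
Member 4: others sum to 60; max(0, 78 - 60) = 18.
Member 5: others sum to 82; max(0, 78 - 82) = 0.
Total collected = 5 + 22 + 9 + 18 + 0 = 54.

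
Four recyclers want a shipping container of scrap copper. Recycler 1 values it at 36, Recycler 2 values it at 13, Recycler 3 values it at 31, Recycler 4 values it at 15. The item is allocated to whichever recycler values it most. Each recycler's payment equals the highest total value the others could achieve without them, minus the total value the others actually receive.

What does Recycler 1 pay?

31

Recycler 1 has the highest value and receives the item.
Without Recycler 1, the item would go to the next-highest value, 31, so the others could achieve 31.
With Recycler 1 present and winning, the others receive nothing, so their total is 0.
Payment = 31 - 0 = 31.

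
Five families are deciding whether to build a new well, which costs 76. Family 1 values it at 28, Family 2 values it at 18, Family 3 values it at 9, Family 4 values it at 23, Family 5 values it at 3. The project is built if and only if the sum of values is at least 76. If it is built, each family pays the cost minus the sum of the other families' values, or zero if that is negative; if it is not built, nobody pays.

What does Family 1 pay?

Total value 81 ≥ cost 76, so the project is built.
The other families' values sum to 53.
Cost minus that sum is 76 - 53 = 23.

23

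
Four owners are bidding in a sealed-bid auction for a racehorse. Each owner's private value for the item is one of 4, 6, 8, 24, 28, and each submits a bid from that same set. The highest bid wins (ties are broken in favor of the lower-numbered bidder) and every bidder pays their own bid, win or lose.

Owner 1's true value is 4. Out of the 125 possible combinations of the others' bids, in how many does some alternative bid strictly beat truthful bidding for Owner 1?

Others bid (4, 4, 6): truth gives -4; bid 6 gives -2 > -4. Violating.
Others bid (4, 6, 4): truth gives -4; bid 6 gives -2 > -4. Violating.
Others bid (4, 6, 6): truth gives -4; bid 6 gives -2 > -4. Violating.
Others bid (6, 4, 4): truth gives -4; bid 6 gives -2 > -4. Violating.
Others bid (4, 4, 4): truth gives 0; no alternative beats it.
Others bid (4, 4, 8): truth gives -4; no alternative beats it.
(Checking all 125 profiles: 7 have a profitable deviation, 118 do not.)

7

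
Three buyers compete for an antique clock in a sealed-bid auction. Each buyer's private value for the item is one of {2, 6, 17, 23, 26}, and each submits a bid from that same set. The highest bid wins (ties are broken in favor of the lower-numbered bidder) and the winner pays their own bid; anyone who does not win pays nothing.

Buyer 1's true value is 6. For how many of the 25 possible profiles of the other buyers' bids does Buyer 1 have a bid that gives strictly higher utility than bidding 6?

Others bid (2, 2): truth gives 0; bid 2 gives 4 > 0. Violating.
Others bid (2, 6): truth gives 0; no alternative beats it.
Others bid (2, 17): truth gives 0; no alternative beats it.
(Checking all 25 profiles: 1 has a profitable deviation, 24 do not.)

1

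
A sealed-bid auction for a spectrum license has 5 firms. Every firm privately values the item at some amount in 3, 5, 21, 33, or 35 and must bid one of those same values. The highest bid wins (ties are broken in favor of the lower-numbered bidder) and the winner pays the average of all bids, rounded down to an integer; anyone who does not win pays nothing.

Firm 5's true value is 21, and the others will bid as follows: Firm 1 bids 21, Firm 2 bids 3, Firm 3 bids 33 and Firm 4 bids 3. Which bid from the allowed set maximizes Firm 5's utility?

35

Bid 3: loses, pays 0, utility 0.
Bid 5: loses, pays 0, utility 0.
Bid 21: loses, pays 0, utility 0.
Bid 33: loses, pays 0, utility 0.
Bid 35: wins, pays 19, utility 21 - 19 = 2.
The best choice is 35 with utility 2.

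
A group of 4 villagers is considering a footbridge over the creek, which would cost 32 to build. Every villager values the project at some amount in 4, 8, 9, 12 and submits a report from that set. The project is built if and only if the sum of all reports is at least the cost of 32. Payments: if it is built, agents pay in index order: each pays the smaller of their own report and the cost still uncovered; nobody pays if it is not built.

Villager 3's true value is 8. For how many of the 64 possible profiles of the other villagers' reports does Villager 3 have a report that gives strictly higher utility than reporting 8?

Others report (4, 12, 12): truth gives 0; report 4 gives 4 > 0. Violating.
Others report (8, 8, 12): truth gives 0; report 4 gives 4 > 0. Violating.
Others report (8, 9, 12): truth gives 0; report 4 gives 4 > 0. Violating.
Others report (8, 12, 8): truth gives 0; report 4 gives 4 > 0. Violating.
Others report (4, 4, 4): truth gives 0; no alternative beats it.
Others report (4, 4, 8): truth gives 0; no alternative beats it.
(Checking all 64 profiles: 22 have a profitable deviation, 42 do not.)

22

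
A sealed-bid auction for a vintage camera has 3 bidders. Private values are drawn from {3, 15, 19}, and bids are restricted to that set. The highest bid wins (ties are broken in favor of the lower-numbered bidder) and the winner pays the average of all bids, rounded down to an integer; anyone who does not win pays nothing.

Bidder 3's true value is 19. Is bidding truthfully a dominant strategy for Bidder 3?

No

Consider the case where Bidder 1 bids 3 and Bidder 2 bids 3.
Truthful bid 19: wins, pays 8, utility 19 - 8 = 11.
Bid 15 instead: wins, pays 7, utility 19 - 7 = 12.
Since 12 > 11, bidding 15 is strictly better here, so truthful bidding is not dominant.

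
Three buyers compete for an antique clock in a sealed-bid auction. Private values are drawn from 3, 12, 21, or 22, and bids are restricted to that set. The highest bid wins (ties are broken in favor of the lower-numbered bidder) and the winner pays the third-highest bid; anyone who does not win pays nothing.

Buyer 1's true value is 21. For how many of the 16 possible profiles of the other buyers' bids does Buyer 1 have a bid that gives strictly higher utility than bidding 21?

Others bid (3, 22): truth gives 0; bid 22 gives 18 > 0. Violating.
Others bid (12, 22): truth gives 0; bid 22 gives 9 > 0. Violating.
Others bid (22, 3): truth gives 0; bid 22 gives 18 > 0. Violating.
Others bid (22, 12): truth gives 0; bid 22 gives 9 > 0. Violating.
Others bid (3, 3): truth gives 18; no alternative beats it.
Others bid (3, 12): truth gives 18; no alternative beats it.
(Checking all 16 profiles: 4 have a profitable deviation, 12 do not.)

4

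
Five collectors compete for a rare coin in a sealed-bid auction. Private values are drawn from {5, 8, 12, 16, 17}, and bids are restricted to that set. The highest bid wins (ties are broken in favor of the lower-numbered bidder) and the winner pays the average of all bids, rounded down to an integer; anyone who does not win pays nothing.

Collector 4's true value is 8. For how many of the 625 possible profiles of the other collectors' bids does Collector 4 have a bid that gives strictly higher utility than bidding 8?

Others bid (5, 5, 5, 12): truth gives 0; bid 12 gives 1 > 0. Violating.
Others bid (5, 5, 8, 5): truth gives 0; bid 12 gives 1 > 0. Violating.
Others bid (5, 5, 8, 8): truth gives 0; bid 12 gives 1 > 0. Violating.
Others bid (5, 8, 5, 5): truth gives 0; bid 12 gives 1 > 0. Violating.
Others bid (5, 5, 5, 5): truth gives 3; no alternative beats it.
Others bid (5, 5, 5, 8): truth gives 2; no alternative beats it.
(Checking all 625 profiles: 10 have a profitable deviation, 615 do not.)

10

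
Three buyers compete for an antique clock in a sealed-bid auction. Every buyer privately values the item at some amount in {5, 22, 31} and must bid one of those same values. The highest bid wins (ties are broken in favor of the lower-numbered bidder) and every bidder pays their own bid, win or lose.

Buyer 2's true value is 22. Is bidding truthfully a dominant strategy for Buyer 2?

Consider the case where Buyer 1 bids 5 and Buyer 3 bids 31.
Truthful bid 22: loses but pays 22, utility -22.
Bid 5 instead: loses but pays 5, utility -5.
Since -5 > -22, bidding 5 is strictly better here, so truthful bidding is not dominant.

No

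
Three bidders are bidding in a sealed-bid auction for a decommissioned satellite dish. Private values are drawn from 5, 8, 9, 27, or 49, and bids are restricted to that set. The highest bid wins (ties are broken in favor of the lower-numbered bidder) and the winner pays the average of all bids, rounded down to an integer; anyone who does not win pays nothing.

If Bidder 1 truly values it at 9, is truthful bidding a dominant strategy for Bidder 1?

No

Consider the case where Bidder 2 bids 5 and Bidder 3 bids 5.
Truthful bid 9: wins, pays 6, utility 9 - 6 = 3.
Bid 5 instead: wins, pays 5, utility 9 - 5 = 4.
Since 4 > 3, bidding 5 is strictly better here, so truthful bidding is not dominant.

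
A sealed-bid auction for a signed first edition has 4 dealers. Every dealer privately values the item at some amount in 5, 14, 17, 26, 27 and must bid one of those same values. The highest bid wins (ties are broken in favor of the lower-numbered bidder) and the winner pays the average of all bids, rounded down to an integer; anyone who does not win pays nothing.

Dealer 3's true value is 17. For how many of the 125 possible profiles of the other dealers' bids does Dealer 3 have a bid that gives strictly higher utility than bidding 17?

Others bid (5, 5, 5): truth gives 9; bid 14 gives 10 > 9. Violating.
Others bid (5, 5, 14): truth gives 7; bid 14 gives 8 > 7. Violating.
Others bid (5, 5, 26): truth gives 0; bid 26 gives 2 > 0. Violating.
Others bid (5, 5, 27): truth gives 0; bid 27 gives 1 > 0. Violating.
Others bid (5, 5, 17): truth gives 6; no alternative beats it.
Others bid (5, 14, 5): truth gives 7; no alternative beats it.
(Checking all 125 profiles: 15 have a profitable deviation, 110 do not.)

15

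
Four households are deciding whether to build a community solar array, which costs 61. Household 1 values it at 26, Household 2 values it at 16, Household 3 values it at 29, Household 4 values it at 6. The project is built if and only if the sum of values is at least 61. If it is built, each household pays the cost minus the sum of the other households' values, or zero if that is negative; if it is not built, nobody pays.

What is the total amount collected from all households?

Total value 77 ≥ cost 61, so it is built.
Household 1: others sum to 51; max(0, 61 - 51) = 10.
Household 2: others sum to 61; max(0, 61 - 61) = 0.
Household 3: others sum to 48; max(0, 61 - 48) = 13.
Household 4: others sum to 71; max(0, 61 - 71) = 0.
Total collected = 10 + 0 + 13 + 0 = 23.

23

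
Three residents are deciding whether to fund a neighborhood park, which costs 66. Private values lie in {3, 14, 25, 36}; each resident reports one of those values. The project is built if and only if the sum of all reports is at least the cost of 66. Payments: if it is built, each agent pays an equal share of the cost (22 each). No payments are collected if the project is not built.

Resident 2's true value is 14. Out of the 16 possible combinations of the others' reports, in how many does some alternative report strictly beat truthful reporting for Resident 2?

2

Others report (25, 36): truth gives -8; report 3 gives 0 > -8. Violating.
Others report (36, 25): truth gives -8; report 3 gives 0 > -8. Violating.
Others report (3, 3): truth gives 0; no alternative beats it.
Others report (3, 14): truth gives 0; no alternative beats it.
(Checking all 16 profiles: 2 have a profitable deviation, 14 do not.)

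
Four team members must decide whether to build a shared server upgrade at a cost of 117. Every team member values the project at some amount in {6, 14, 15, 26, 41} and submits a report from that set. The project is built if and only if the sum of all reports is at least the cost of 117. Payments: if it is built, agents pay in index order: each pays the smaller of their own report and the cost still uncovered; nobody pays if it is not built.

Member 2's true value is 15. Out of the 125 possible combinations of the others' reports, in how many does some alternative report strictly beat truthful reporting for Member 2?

4

Others report (26, 41, 41): truth gives 0; report 14 gives 1 > 0. Violating.
Others report (41, 26, 41): truth gives 0; report 14 gives 1 > 0. Violating.
Others report (41, 41, 26): truth gives 0; report 14 gives 1 > 0. Violating.
Others report (41, 41, 41): truth gives 0; report 6 gives 9 > 0. Violating.
Others report (6, 6, 6): truth gives 0; no alternative beats it.
Others report (6, 6, 14): truth gives 0; no alternative beats it.
(Checking all 125 profiles: 4 have a profitable deviation, 121 do not.)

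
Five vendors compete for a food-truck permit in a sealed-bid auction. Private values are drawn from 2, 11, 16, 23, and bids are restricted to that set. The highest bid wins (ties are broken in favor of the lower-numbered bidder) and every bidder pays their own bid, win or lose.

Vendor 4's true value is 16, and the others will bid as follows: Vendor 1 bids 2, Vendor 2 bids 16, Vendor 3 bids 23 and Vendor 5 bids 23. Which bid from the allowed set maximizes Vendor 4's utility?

2

Bid 2: loses but pays 2, utility -2.
Bid 11: loses but pays 11, utility -11.
Bid 16: loses but pays 16, utility -16.
Bid 23: loses but pays 23, utility -23.
The best choice is 2 with utility -2.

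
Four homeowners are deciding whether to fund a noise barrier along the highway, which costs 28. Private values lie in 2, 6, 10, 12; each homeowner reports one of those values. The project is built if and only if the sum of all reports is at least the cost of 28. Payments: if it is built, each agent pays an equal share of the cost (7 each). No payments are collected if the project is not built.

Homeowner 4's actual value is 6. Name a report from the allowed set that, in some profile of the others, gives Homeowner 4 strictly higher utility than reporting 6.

2

Suppose Homeowner 1 reports 2, Homeowner 2 reports 10 and Homeowner 3 reports 10.
Report 6: project built, pays 7, utility 6 - 7 = -1.
Report 2: project not built, utility 0.
So reporting 2 beats truth here (0 > -1).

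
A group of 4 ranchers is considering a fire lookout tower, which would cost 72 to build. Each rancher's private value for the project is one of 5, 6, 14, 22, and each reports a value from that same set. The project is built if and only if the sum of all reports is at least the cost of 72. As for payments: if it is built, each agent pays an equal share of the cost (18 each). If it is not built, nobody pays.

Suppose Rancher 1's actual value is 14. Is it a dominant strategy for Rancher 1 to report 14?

No

Consider the case where Rancher 2 reports 14, Rancher 3 reports 22 and Rancher 4 reports 22.
Truthful report 14: project built, pays 18, utility 14 - 18 = -4.
Report 5 instead: project not built, utility 0.
Since 0 > -4, reporting 5 is strictly better here, so truthful reporting is not dominant.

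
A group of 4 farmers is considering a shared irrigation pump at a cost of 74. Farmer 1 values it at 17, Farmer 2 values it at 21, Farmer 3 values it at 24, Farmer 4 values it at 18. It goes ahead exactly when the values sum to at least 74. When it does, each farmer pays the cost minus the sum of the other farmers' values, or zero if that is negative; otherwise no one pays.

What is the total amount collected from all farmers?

56

Total value 80 ≥ cost 74, so it is built.
Farmer 1: others sum to 63; max(0, 74 - 63) = 11.
Farmer 2: others sum to 59; max(0, 74 - 59) = 15.
Farmer 3: others sum to 56; max(0, 74 - 56) = 18.
Farmer 4: others sum to 62; max(0, 74 - 62) = 12.
Total collected = 11 + 15 + 18 + 12 = 56.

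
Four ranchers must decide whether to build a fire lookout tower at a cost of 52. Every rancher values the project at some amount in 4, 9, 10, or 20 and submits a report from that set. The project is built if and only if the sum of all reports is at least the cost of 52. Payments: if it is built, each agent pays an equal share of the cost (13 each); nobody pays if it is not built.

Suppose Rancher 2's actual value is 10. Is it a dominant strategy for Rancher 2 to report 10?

Consider the case where Rancher 1 reports 4, Rancher 3 reports 20 and Rancher 4 reports 20.
Truthful report 10: project built, pays 13, utility 10 - 13 = -3.
Report 4 instead: project not built, utility 0.
Since 0 > -3, reporting 4 is strictly better here, so truthful reporting is not dominant.

No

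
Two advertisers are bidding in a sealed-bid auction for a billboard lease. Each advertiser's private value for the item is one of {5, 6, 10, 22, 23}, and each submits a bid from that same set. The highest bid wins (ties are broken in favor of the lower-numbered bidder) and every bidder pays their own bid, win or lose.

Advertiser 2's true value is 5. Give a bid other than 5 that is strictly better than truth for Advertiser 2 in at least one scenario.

Suppose Advertiser 1 bids 5.
Bid 5: loses but pays 5, utility -5.
Bid 6: wins, pays 6, utility 5 - 6 = -1.
So bidding 6 beats truth here (-1 > -5).

6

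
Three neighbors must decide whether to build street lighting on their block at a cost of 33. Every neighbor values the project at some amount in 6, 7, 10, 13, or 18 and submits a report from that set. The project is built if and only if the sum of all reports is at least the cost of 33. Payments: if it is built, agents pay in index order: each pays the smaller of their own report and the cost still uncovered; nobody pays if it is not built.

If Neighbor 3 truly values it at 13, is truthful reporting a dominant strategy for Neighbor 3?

Check each profile of the others' reports and compare truth against every alternative report.
Others report (18, 18): truth gives 13, best alternative gives 13.
Others report (13, 18): truth gives 11, best alternative gives 11.
Others report (18, 13): truth gives 11, best alternative gives 11.
Others report (10, 18): truth gives 8, best alternative gives 8.
Others report (18, 10): truth gives 8, best alternative gives 8.
Others report (13, 13): truth gives 6, best alternative gives 6.
(Remaining 19 profiles checked similarly; truth is weakly best in each.)
In every case the truthful report is at least as good as any alternative, so it is a dominant strategy.

Yes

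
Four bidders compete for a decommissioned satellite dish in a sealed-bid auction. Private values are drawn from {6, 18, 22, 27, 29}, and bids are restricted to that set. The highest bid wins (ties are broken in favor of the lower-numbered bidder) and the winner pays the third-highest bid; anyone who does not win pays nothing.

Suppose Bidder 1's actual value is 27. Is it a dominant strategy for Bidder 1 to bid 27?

No

Consider the case where Bidder 2 bids 6, Bidder 3 bids 6 and Bidder 4 bids 29.
Truthful bid 27: loses, pays 0, utility 0.
Bid 29 instead: wins, pays 6, utility 27 - 6 = 21.
Since 21 > 0, bidding 29 is strictly better here, so truthful bidding is not dominant.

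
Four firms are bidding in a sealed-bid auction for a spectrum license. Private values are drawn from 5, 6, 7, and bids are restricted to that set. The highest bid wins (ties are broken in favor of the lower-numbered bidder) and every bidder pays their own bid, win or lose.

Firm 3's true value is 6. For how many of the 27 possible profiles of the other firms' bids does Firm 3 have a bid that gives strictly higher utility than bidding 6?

Others bid (5, 5, 7): truth gives -6; bid 7 gives -1 > -6. Violating.
Others bid (5, 6, 5): truth gives -6; bid 7 gives -1 > -6. Violating.
Others bid (5, 6, 6): truth gives -6; bid 7 gives -1 > -6. Violating.
Others bid (5, 6, 7): truth gives -6; bid 7 gives -1 > -6. Violating.
Others bid (5, 5, 5): truth gives 0; no alternative beats it.
Others bid (5, 5, 6): truth gives 0; no alternative beats it.
(Checking all 27 profiles: 25 have a profitable deviation, 2 do not.)

25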